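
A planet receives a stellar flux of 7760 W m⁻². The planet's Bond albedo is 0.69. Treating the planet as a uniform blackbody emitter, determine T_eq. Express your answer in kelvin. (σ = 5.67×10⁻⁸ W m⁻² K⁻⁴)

T_eq ≈ 321 K

Energy balance: absorbed = emitted ⇒ πR²·S(1−A) = 4πR²·σT_eq⁴, so T_eq⁴ = S(1−A)/(4σ).
T_eq = [7760 × 0.31 / (4 × 5.67×10⁻⁸)]^(1/4) = (1.06×10¹⁰)^(1/4) = 321 K.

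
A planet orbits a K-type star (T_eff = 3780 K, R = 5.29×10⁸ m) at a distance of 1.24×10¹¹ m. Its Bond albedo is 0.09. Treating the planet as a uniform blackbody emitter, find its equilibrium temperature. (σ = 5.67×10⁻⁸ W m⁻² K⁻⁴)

T_eq ≈ 171 K

L = 4πR_⋆²σT_⋆⁴ = 4π(5.29×10⁸)² × 5.67×10⁻⁸ × (3780)⁴ = 4.07×10²⁵ W.
S = L/(4πd²) = 211 W m⁻².
Energy balance: absorbed = emitted ⇒ πR²·S(1−A) = 4πR²·σT_eq⁴, so T_eq⁴ = S(1−A)/(4σ).
T_eq = [211 × 0.91 / (4 × 5.67×10⁻⁸)]^(1/4) = (8.45×10⁸)^(1/4) = 171 K.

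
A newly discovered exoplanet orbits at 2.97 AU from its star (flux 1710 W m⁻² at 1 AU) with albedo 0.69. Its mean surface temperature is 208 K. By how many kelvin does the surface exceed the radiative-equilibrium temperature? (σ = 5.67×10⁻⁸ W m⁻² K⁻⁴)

S = 1710/2.97² = 193.9 W m⁻².
T_eq = [S(1−A)/(4σ)]^(1/4) = [193.9×0.31/(4×5.67×10⁻⁸)]^(1/4) = 127.6 K.
ΔT = T_surf − T_eq = 208 − 127.6.

ΔT ≈ 80.4 K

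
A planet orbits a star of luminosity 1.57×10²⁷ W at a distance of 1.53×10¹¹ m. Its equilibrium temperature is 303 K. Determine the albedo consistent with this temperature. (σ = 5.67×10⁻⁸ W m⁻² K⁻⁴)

A ≈ 0.64

Flux: S = L/(4πd²) = 1.57×10²⁷/(4π×(1.53×10¹¹)²) = 5340 W m⁻².
From T_eq⁴ = S(1−A)/(4σ): 1−A = 4σT_eq⁴/S.
1−A = 4 × 5.67×10⁻⁸ × (303)⁴ / 5340 = 0.358.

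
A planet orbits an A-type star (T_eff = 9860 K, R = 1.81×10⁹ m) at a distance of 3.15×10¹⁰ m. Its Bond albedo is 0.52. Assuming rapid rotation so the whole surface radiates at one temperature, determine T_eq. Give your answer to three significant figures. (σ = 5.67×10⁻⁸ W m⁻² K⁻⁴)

T_eq ≈ 1390 K

L = 4πR_⋆²σT_⋆⁴ = 4π(1.81×10⁹)² × 5.67×10⁻⁸ × (9860)⁴ = 2.21×10²⁸ W.
S = L/(4πd²) = 1.77×10⁶ W m⁻².
Energy balance: absorbed = emitted ⇒ πR²·S(1−A) = 4πR²·σT_eq⁴, so T_eq⁴ = S(1−A)/(4σ).
T_eq = [1.77×10⁶ × 0.48 / (4 × 5.67×10⁻⁸)]^(1/4) = (3.74×10¹²)^(1/4) = 1390 K.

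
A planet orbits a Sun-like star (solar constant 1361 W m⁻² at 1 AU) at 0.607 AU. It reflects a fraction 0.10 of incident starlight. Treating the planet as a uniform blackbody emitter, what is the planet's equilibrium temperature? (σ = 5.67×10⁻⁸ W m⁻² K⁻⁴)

Flux at 0.607 AU: S = 1361/0.607² = 3690 W m⁻².
Energy balance: absorbed = emitted ⇒ πR²·S(1−A) = 4πR²·σT_eq⁴, so T_eq⁴ = S(1−A)/(4σ).
T_eq = [3690 × 0.90 / (4 × 5.67×10⁻⁸)]^(1/4) = (1.47×10¹⁰)^(1/4) = 348 K.

T_eq ≈ 348 K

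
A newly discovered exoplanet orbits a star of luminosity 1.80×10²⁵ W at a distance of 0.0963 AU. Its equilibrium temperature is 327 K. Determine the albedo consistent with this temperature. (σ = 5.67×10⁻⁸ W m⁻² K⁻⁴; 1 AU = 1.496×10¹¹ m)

d = 0.0963 AU = 1.44×10¹⁰ m.
Flux: S = L/(4πd²) = 1.80×10²⁵/(4π×(1.44×10¹⁰)²) = 6900 W m⁻².
From T_eq⁴ = S(1−A)/(4σ): 1−A = 4σT_eq⁴/S.
1−A = 4 × 5.67×10⁻⁸ × (327)⁴ / 6900 = 0.376.

A ≈ 0.62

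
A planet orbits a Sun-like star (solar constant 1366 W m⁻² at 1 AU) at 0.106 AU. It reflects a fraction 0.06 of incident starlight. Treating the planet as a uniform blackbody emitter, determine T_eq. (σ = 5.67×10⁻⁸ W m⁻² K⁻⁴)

Flux at 0.106 AU: S = 1366/0.106² = 1.22×10⁵ W m⁻².
Energy balance: absorbed = emitted ⇒ πR²·S(1−A) = 4πR²·σT_eq⁴, so T_eq⁴ = S(1−A)/(4σ).
T_eq = [1.22×10⁵ × 0.94 / (4 × 5.67×10⁻⁸)]^(1/4) = (5.04×10¹¹)^(1/4) = 843 K.

T_eq ≈ 843 K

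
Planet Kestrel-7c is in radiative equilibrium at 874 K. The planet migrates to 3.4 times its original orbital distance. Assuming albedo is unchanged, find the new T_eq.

T_eq ∝ L^(1/4) · d^(−1/2).
T′ = 874 / 3.4^(1/2) = 474 K.

T_eq ≈ 474 K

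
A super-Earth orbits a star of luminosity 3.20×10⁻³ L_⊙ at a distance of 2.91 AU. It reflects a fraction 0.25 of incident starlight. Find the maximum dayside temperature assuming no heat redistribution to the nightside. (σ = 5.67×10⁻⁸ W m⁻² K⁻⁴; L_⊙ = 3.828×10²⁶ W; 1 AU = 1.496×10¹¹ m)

d = 2.91 AU = 4.35×10¹¹ m.
L = 3.20×10⁻³ × 3.828×10²⁶ = 1.22×10²⁴ W.
Flux: S = L/(4πd²) = 1.22×10²⁴/(4π×(4.35×10¹¹)²) = 0.514 W m⁻².
With no redistribution each surface element balances locally: S(1−A) = σT⁴.
T = [0.514 × 0.75 / 5.67×10⁻⁸]^(1/4) = (6.80×10⁶)^(1/4) = 51.1 K.

T_ss ≈ 51.1 K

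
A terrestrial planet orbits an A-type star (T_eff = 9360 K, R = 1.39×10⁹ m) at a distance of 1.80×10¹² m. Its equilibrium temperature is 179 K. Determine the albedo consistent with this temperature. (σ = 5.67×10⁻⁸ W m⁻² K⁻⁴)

A ≈ 0.10

L = 4πR_⋆²σT_⋆⁴ = 4π(1.39×10⁹)² × 5.67×10⁻⁸ × (9360)⁴ = 1.06×10²⁸ W.
S = L/(4πd²) = 260 W m⁻².
From T_eq⁴ = S(1−A)/(4σ): 1−A = 4σT_eq⁴/S.
1−A = 4 × 5.67×10⁻⁸ × (179)⁴ / 260 = 0.897.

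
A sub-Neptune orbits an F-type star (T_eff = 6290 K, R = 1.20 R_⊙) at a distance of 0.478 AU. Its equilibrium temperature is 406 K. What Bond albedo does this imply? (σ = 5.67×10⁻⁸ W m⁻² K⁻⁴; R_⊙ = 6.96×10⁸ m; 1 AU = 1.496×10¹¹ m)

A ≈ 0.49

R_⋆ = 1.20 × 6.96×10⁸ = 8.35×10⁸ m.
d = 0.478 AU = 7.15×10¹⁰ m.
L = 4πR_⋆²σT_⋆⁴ = 4π(8.35×10⁸)² × 5.67×10⁻⁸ × (6290)⁴ = 7.78×10²⁶ W.
S = L/(4πd²) = 1.21×10⁴ W m⁻².
From T_eq⁴ = S(1−A)/(4σ): 1−A = 4σT_eq⁴/S.
1−A = 4 × 5.67×10⁻⁸ × (406)⁴ / 1.21×10⁴ = 0.509.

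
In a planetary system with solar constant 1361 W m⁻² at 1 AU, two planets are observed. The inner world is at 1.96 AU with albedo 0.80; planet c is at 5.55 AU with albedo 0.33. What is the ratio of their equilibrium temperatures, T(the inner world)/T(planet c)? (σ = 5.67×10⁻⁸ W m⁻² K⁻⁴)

T_eq = [S₀(1−A)/(4σd²)]^(1/4), so T ∝ (1−A)^(1/4) / √d.
T₁ = [1361×0.20/(4×5.67×10⁻⁸×1.96²)]^(1/4) = 132.95 K.
T₂ = [1361×0.67/(4×5.67×10⁻⁸×5.55²)]^(1/4) = 106.89 K.

T₁/T₂ ≈ 1.244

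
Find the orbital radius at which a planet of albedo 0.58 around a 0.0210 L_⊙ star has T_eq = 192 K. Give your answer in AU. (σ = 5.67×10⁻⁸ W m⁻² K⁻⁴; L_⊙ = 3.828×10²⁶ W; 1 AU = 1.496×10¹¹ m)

L = 0.0210 × 3.828×10²⁶ = 8.04×10²⁴ W.
From T_eq⁴ = L(1−A)/(16πσd²): d = √[L(1−A)/(16πσT_eq⁴)].
d = √[8.04×10²⁴ × 0.42 / (16π × 5.67×10⁻⁸ × (192)⁴)] = 2.95×10¹⁰ m = 0.197 AU.

d ≈ 0.197 AU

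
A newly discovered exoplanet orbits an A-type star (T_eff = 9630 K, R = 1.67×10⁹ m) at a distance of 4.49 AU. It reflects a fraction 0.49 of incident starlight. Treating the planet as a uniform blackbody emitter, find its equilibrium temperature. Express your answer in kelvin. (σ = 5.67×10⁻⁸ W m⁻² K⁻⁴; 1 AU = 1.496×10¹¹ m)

d = 4.49 AU = 6.72×10¹¹ m.
L = 4πR_⋆²σT_⋆⁴ = 4π(1.67×10⁹)² × 5.67×10⁻⁸ × (9630)⁴ = 1.71×10²⁸ W.
S = L/(4πd²) = 3010 W m⁻².
Energy balance: absorbed = emitted ⇒ πR²·S(1−A) = 4πR²·σT_eq⁴, so T_eq⁴ = S(1−A)/(4σ).
T_eq = [3010 × 0.51 / (4 × 5.67×10⁻⁸)]^(1/4) = (6.78×10⁹)^(1/4) = 287 K.

T_eq ≈ 287 K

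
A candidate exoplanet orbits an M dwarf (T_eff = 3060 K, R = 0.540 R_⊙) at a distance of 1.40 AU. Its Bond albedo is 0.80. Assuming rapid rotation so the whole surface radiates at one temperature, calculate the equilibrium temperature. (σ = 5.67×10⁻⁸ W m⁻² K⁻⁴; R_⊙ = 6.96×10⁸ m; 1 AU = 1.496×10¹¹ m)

R_⋆ = 0.540 × 6.96×10⁸ = 3.76×10⁸ m.
d = 1.40 AU = 2.09×10¹¹ m.
L = 4πR_⋆²σT_⋆⁴ = 4π(3.76×10⁸)² × 5.67×10⁻⁸ × (3060)⁴ = 8.82×10²⁴ W.
S = L/(4πd²) = 16.0 W m⁻².
Energy balance: absorbed = emitted ⇒ πR²·S(1−A) = 4πR²·σT_eq⁴, so T_eq⁴ = S(1−A)/(4σ).
T_eq = [16.0 × 0.20 / (4 × 5.67×10⁻⁸)]^(1/4) = (1.41×10⁷)^(1/4) = 61.3 K.

T_eq ≈ 61.3 K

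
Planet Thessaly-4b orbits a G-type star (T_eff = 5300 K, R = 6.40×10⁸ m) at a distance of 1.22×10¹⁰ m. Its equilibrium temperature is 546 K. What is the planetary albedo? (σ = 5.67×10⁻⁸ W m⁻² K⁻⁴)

L = 4πR_⋆²σT_⋆⁴ = 4π(6.40×10⁸)² × 5.67×10⁻⁸ × (5300)⁴ = 2.30×10²⁶ W.
S = L/(4πd²) = 1.23×10⁵ W m⁻².
From T_eq⁴ = S(1−A)/(4σ): 1−A = 4σT_eq⁴/S.
1−A = 4 × 5.67×10⁻⁸ × (546)⁴ / 1.23×10⁵ = 0.164.

A ≈ 0.84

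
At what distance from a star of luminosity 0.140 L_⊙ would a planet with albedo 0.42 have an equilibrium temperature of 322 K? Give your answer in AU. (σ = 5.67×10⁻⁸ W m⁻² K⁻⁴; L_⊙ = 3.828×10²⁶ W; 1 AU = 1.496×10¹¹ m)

d ≈ 0.213 AU

L = 0.140 × 3.828×10²⁶ = 5.36×10²⁵ W.
From T_eq⁴ = L(1−A)/(16πσd²): d = √[L(1−A)/(16πσT_eq⁴)].
d = √[5.36×10²⁵ × 0.58 / (16π × 5.67×10⁻⁸ × (322)⁴)] = 3.19×10¹⁰ m = 0.213 AU.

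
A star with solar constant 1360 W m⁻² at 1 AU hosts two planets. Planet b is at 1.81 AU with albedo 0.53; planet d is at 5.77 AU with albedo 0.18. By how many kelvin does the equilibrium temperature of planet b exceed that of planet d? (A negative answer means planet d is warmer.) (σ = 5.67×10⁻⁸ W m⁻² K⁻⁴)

ΔT ≈ 61.0 K

T_eq = [S₀(1−A)/(4σd²)]^(1/4), so T ∝ (1−A)^(1/4) / √d.
T₁ = [1360×0.47/(4×5.67×10⁻⁸×1.81²)]^(1/4) = 171.26 K.
T₂ = [1360×0.82/(4×5.67×10⁻⁸×5.77²)]^(1/4) = 110.24 K.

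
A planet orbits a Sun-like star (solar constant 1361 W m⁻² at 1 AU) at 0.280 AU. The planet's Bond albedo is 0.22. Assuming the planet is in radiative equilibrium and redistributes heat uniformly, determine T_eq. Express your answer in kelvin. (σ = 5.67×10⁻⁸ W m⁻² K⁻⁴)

Flux at 0.280 AU: S = 1361/0.280² = 1.74×10⁴ W m⁻².
Energy balance: absorbed = emitted ⇒ πR²·S(1−A) = 4πR²·σT_eq⁴, so T_eq⁴ = S(1−A)/(4σ).
T_eq = [1.74×10⁴ × 0.78 / (4 × 5.67×10⁻⁸)]^(1/4) = (5.97×10¹⁰)^(1/4) = 494 K.

T_eq ≈ 494 K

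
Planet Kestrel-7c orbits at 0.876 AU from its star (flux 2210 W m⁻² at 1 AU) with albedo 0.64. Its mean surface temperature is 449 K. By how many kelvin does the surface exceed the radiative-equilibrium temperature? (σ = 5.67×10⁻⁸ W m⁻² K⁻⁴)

ΔT ≈ 189.0 K

S = 2210/0.876² = 2880 W m⁻².
T_eq = [S(1−A)/(4σ)]^(1/4) = [2880×0.36/(4×5.67×10⁻⁸)]^(1/4) = 260.0 K.
ΔT = T_surf − T_eq = 449 − 260.0.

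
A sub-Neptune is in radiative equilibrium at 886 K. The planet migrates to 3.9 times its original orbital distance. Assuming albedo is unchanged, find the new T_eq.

T_eq ≈ 449 K

T_eq ∝ L^(1/4) · d^(−1/2).
T′ = 886 / 3.9^(1/2) = 449 K.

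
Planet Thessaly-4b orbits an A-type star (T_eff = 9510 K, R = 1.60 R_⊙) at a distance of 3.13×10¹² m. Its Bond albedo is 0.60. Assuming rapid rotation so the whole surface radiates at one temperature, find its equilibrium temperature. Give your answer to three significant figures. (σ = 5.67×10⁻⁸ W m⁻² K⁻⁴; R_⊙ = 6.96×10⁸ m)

R_⋆ = 1.60 × 6.96×10⁸ = 1.11×10⁹ m.
L = 4πR_⋆²σT_⋆⁴ = 4π(1.11×10⁹)² × 5.67×10⁻⁸ × (9510)⁴ = 7.23×10²⁷ W.
S = L/(4πd²) = 58.7 W m⁻².
Energy balance: absorbed = emitted ⇒ πR²·S(1−A) = 4πR²·σT_eq⁴, so T_eq⁴ = S(1−A)/(4σ).
T_eq = [58.7 × 0.40 / (4 × 5.67×10⁻⁸)]^(1/4) = (1.04×10⁸)^(1/4) = 101 K.

T_eq ≈ 101 K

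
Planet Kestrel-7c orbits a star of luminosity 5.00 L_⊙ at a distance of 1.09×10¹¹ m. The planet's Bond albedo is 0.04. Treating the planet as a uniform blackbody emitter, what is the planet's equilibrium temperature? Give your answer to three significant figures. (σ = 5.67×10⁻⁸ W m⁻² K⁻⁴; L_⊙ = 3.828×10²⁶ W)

T_eq ≈ 483 K

L = 5.00 × 3.828×10²⁶ = 1.91×10²⁷ W.
Flux: S = L/(4πd²) = 1.91×10²⁷/(4π×(1.09×10¹¹)²) = 1.28×10⁴ W m⁻².
Energy balance: absorbed = emitted ⇒ πR²·S(1−A) = 4πR²·σT_eq⁴, so T_eq⁴ = S(1−A)/(4σ).
T_eq = [1.28×10⁴ × 0.96 / (4 × 5.67×10⁻⁸)]^(1/4) = (5.43×10¹⁰)^(1/4) = 483 K.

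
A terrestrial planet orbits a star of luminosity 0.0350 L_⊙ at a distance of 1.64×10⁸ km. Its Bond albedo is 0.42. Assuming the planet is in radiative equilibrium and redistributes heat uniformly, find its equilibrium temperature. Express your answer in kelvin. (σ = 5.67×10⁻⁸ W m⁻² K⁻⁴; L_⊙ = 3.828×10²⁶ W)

T_eq ≈ 100 K

d = 1.64×10⁸ km = 1.64×10¹¹ m.
L = 0.0350 × 3.828×10²⁶ = 1.34×10²⁵ W.
Flux: S = L/(4πd²) = 1.34×10²⁵/(4π×(1.64×10¹¹)²) = 39.6 W m⁻².
Energy balance: absorbed = emitted ⇒ πR²·S(1−A) = 4πR²·σT_eq⁴, so T_eq⁴ = S(1−A)/(4σ).
T_eq = [39.6 × 0.58 / (4 × 5.67×10⁻⁸)]^(1/4) = (1.01×10⁸)^(1/4) = 100 K.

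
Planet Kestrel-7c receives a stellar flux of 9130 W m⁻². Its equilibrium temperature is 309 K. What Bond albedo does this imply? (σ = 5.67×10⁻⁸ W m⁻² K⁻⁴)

From T_eq⁴ = S(1−A)/(4σ): 1−A = 4σT_eq⁴/S.
1−A = 4 × 5.67×10⁻⁸ × (309)⁴ / 9130 = 0.226.

A ≈ 0.77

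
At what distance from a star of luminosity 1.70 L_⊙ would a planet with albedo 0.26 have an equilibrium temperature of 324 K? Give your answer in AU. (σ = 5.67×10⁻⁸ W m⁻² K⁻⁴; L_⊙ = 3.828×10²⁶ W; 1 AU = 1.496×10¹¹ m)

L = 1.70 × 3.828×10²⁶ = 6.51×10²⁶ W.
From T_eq⁴ = L(1−A)/(16πσd²): d = √[L(1−A)/(16πσT_eq⁴)].
d = √[6.51×10²⁶ × 0.74 / (16π × 5.67×10⁻⁸ × (324)⁴)] = 1.24×10¹¹ m = 0.828 AU.

d ≈ 0.828 AU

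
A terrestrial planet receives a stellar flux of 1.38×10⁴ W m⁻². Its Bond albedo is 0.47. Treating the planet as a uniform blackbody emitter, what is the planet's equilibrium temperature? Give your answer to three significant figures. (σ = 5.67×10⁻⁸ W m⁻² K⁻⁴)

T_eq ≈ 424 K

Energy balance: absorbed = emitted ⇒ πR²·S(1−A) = 4πR²·σT_eq⁴, so T_eq⁴ = S(1−A)/(4σ).
T_eq = [1.38×10⁴ × 0.53 / (4 × 5.67×10⁻⁸)]^(1/4) = (3.22×10¹⁰)^(1/4) = 424 K.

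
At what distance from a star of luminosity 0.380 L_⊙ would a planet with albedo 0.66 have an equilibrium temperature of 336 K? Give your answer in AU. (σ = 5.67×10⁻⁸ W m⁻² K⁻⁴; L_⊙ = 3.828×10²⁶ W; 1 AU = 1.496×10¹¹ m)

L = 0.380 × 3.828×10²⁶ = 1.45×10²⁶ W.
From T_eq⁴ = L(1−A)/(16πσd²): d = √[L(1−A)/(16πσT_eq⁴)].
d = √[1.45×10²⁶ × 0.34 / (16π × 5.67×10⁻⁸ × (336)⁴)] = 3.69×10¹⁰ m = 0.247 AU.

d ≈ 0.247 AU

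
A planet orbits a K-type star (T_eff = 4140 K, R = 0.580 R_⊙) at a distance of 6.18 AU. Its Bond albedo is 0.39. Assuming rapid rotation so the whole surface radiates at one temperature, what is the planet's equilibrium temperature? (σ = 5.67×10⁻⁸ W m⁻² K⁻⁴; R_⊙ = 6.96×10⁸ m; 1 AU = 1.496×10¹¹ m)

T_eq ≈ 54.1 K

R_⋆ = 0.580 × 6.96×10⁸ = 4.04×10⁸ m.
d = 6.18 AU = 9.25×10¹¹ m.
L = 4πR_⋆²σT_⋆⁴ = 4π(4.04×10⁸)² × 5.67×10⁻⁸ × (4140)⁴ = 3.41×10²⁵ W.
S = L/(4πd²) = 3.18 W m⁻².
Energy balance: absorbed = emitted ⇒ πR²·S(1−A) = 4πR²·σT_eq⁴, so T_eq⁴ = S(1−A)/(4σ).
T_eq = [3.18 × 0.61 / (4 × 5.67×10⁻⁸)]^(1/4) = (8.54×10⁶)^(1/4) = 54.1 K.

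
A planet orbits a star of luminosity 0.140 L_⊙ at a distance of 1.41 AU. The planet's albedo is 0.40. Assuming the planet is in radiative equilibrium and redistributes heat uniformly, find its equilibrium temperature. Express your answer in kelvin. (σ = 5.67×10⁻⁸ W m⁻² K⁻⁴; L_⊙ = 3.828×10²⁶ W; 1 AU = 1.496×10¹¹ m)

d = 1.41 AU = 2.11×10¹¹ m.
L = 0.140 × 3.828×10²⁶ = 5.36×10²⁵ W.
Flux: S = L/(4πd²) = 5.36×10²⁵/(4π×(2.11×10¹¹)²) = 95.8 W m⁻².
Energy balance: absorbed = emitted ⇒ πR²·S(1−A) = 4πR²·σT_eq⁴, so T_eq⁴ = S(1−A)/(4σ).
T_eq = [95.8 × 0.60 / (4 × 5.67×10⁻⁸)]^(1/4) = (2.54×10⁸)^(1/4) = 126 K.

T_eq ≈ 126 K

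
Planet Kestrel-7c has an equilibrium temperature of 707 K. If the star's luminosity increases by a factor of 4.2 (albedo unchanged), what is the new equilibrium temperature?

T_eq ∝ L^(1/4) · d^(−1/2).
T′ = 707 × 4.2^(1/4) = 1010 K.

T_eq ≈ 1010 K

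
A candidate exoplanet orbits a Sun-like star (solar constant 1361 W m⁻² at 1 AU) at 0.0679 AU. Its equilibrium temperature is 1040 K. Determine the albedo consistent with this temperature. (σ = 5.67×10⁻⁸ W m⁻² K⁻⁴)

A ≈ 0.10

Flux at 0.0679 AU: S = 1361/0.0679² = 2.95×10⁵ W m⁻².
From T_eq⁴ = S(1−A)/(4σ): 1−A = 4σT_eq⁴/S.
1−A = 4 × 5.67×10⁻⁸ × (1040)⁴ / 2.95×10⁵ = 0.899.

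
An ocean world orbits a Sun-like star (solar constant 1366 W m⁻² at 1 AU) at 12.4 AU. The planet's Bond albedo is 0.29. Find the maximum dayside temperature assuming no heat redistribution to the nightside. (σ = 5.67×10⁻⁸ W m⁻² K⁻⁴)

Flux at 12.4 AU: S = 1366/12.4² = 8.88 W m⁻².
With no redistribution each surface element balances locally: S(1−A) = σT⁴.
T = [8.88 × 0.71 / 5.67×10⁻⁸]^(1/4) = (1.11×10⁸)^(1/4) = 103 K.

T_ss ≈ 103 K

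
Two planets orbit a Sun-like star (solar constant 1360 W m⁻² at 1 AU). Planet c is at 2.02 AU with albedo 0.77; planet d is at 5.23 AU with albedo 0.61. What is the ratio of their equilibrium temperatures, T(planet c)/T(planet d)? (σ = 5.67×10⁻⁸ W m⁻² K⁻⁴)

T_eq = [S₀(1−A)/(4σd²)]^(1/4), so T ∝ (1−A)^(1/4) / √d.
T₁ = [1360×0.23/(4×5.67×10⁻⁸×2.02²)]^(1/4) = 135.59 K.
T₂ = [1360×0.39/(4×5.67×10⁻⁸×5.23²)]^(1/4) = 96.16 K.

T₁/T₂ ≈ 1.410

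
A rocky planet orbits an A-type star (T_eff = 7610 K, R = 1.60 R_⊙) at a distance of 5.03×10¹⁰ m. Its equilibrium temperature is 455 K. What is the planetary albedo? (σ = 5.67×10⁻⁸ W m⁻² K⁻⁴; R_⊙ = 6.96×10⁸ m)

R_⋆ = 1.60 × 6.96×10⁸ = 1.11×10⁹ m.
L = 4πR_⋆²σT_⋆⁴ = 4π(1.11×10⁹)² × 5.67×10⁻⁸ × (7610)⁴ = 2.96×10²⁷ W.
S = L/(4πd²) = 9.32×10⁴ W m⁻².
From T_eq⁴ = S(1−A)/(4σ): 1−A = 4σT_eq⁴/S.
1−A = 4 × 5.67×10⁻⁸ × (455)⁴ / 9.32×10⁴ = 0.104.

A ≈ 0.90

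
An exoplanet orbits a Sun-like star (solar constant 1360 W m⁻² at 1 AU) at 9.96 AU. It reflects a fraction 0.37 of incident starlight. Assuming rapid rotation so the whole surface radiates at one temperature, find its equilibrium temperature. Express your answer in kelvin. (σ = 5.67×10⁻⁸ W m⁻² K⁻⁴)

Flux at 9.96 AU: S = 1360/9.96² = 13.7 W m⁻².
Energy balance: absorbed = emitted ⇒ πR²·S(1−A) = 4πR²·σT_eq⁴, so T_eq⁴ = S(1−A)/(4σ).
T_eq = [13.7 × 0.63 / (4 × 5.67×10⁻⁸)]^(1/4) = (3.81×10⁷)^(1/4) = 78.6 K.

T_eq ≈ 78.6 K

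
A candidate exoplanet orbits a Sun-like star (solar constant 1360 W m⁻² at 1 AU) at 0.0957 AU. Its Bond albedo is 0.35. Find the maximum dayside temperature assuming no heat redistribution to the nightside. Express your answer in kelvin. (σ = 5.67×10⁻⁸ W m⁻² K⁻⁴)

T_ss ≈ 1140 K

Flux at 0.0957 AU: S = 1360/0.0957² = 1.48×10⁵ W m⁻².
With no redistribution each surface element balances locally: S(1−A) = σT⁴.
T = [1.48×10⁵ × 0.65 / 5.67×10⁻⁸]^(1/4) = (1.70×10¹²)^(1/4) = 1140 K.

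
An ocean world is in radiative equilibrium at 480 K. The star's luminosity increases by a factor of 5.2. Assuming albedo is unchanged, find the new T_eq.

T_eq ≈ 725 K

T_eq ∝ L^(1/4) · d^(−1/2).
T′ = 480 × 5.2^(1/4) = 725 K.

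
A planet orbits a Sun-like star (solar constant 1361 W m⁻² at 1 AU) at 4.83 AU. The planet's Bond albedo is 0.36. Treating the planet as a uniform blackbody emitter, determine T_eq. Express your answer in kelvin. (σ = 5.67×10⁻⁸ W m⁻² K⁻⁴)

Flux at 4.83 AU: S = 1361/4.83² = 58.3 W m⁻².
Energy balance: absorbed = emitted ⇒ πR²·S(1−A) = 4πR²·σT_eq⁴, so T_eq⁴ = S(1−A)/(4σ).
T_eq = [58.3 × 0.64 / (4 × 5.67×10⁻⁸)]^(1/4) = (1.65×10⁸)^(1/4) = 113 K.

T_eq ≈ 113 K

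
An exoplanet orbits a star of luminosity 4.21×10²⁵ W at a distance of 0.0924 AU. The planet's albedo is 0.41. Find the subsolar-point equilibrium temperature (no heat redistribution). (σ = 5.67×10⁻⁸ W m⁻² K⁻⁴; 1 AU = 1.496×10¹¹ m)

d = 0.0924 AU = 1.38×10¹⁰ m.
Flux: S = L/(4πd²) = 4.21×10²⁵/(4π×(1.38×10¹⁰)²) = 1.75×10⁴ W m⁻².
At the subsolar point the surface absorbs S(1−A) and emits σT⁴ per unit area — no factor of 4, since only the local patch is in balance.
T = [1.75×10⁴ × 0.59 / 5.67×10⁻⁸]^(1/4) = (1.82×10¹¹)^(1/4) = 654 K.

T_ss ≈ 654 K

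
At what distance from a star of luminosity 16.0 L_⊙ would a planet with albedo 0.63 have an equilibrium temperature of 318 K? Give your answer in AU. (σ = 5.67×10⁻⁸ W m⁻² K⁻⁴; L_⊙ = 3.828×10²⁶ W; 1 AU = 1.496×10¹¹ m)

L = 16.0 × 3.828×10²⁶ = 6.12×10²⁷ W.
From T_eq⁴ = L(1−A)/(16πσd²): d = √[L(1−A)/(16πσT_eq⁴)].
d = √[6.12×10²⁷ × 0.37 / (16π × 5.67×10⁻⁸ × (318)⁴)] = 2.79×10¹¹ m = 1.86 AU.

d ≈ 1.86 AU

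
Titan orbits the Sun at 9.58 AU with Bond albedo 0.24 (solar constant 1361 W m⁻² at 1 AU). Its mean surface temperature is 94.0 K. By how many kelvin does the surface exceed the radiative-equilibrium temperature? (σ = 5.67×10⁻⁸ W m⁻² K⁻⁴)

S = 1361/9.58² = 14.83 W m⁻².
T_eq = [S(1−A)/(4σ)]^(1/4) = [14.83×0.76/(4×5.67×10⁻⁸)]^(1/4) = 84.0 K.
ΔT = T_surf − T_eq = 94 − 84.0.

ΔT ≈ 10.0 K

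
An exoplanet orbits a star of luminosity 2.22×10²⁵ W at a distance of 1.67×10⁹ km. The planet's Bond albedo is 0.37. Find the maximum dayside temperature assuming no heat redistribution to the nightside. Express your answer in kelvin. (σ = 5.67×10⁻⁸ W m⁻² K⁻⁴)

d = 1.67×10⁹ km = 1.67×10¹² m.
Flux: S = L/(4πd²) = 2.22×10²⁵/(4π×(1.67×10¹²)²) = 0.633 W m⁻².
With no redistribution each surface element balances locally: S(1−A) = σT⁴.
T = [0.633 × 0.63 / 5.67×10⁻⁸]^(1/4) = (7.04×10⁶)^(1/4) = 51.5 K.

T_ss ≈ 51.5 K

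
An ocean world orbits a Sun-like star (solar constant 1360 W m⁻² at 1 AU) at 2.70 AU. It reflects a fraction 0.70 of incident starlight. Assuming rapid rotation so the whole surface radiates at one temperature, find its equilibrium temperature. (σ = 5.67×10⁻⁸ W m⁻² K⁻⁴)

Flux at 2.70 AU: S = 1360/2.70² = 187 W m⁻².
Energy balance: absorbed = emitted ⇒ πR²·S(1−A) = 4πR²·σT_eq⁴, so T_eq⁴ = S(1−A)/(4σ).
T_eq = [187 × 0.30 / (4 × 5.67×10⁻⁸)]^(1/4) = (2.47×10⁸)^(1/4) = 125 K.

T_eq ≈ 125 K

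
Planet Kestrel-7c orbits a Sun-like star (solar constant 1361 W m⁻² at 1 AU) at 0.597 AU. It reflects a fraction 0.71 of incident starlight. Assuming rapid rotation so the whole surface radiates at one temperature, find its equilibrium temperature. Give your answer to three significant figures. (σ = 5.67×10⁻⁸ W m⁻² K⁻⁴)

Flux at 0.597 AU: S = 1361/0.597² = 3820 W m⁻².
Energy balance: absorbed = emitted ⇒ πR²·S(1−A) = 4πR²·σT_eq⁴, so T_eq⁴ = S(1−A)/(4σ).
T_eq = [3820 × 0.29 / (4 × 5.67×10⁻⁸)]^(1/4) = (4.88×10⁹)^(1/4) = 264 K.

T_eq ≈ 264 K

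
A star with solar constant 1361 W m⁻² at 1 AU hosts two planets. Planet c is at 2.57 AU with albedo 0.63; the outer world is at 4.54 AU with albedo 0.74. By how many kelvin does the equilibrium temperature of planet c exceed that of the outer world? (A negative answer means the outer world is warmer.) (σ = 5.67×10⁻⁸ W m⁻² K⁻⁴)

ΔT ≈ 42.1 K

T_eq = [S₀(1−A)/(4σd²)]^(1/4), so T ∝ (1−A)^(1/4) / √d.
T₁ = [1361×0.37/(4×5.67×10⁻⁸×2.57²)]^(1/4) = 135.41 K.
T₂ = [1361×0.26/(4×5.67×10⁻⁸×4.54²)]^(1/4) = 93.28 K.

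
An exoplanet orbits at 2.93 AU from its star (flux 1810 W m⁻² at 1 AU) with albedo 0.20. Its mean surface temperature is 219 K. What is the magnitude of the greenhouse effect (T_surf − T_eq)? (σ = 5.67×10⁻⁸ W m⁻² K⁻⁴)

ΔT ≈ 53.9 K

S = 1810/2.93² = 210.8 W m⁻².
T_eq = [S(1−A)/(4σ)]^(1/4) = [210.8×0.80/(4×5.67×10⁻⁸)]^(1/4) = 165.1 K.
ΔT = T_surf − T_eq = 219 − 165.1.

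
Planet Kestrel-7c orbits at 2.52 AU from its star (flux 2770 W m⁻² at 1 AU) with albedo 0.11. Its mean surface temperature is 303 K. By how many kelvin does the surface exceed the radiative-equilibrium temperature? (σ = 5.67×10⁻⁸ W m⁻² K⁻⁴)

S = 2770/2.52² = 436.2 W m⁻².
T_eq = [S(1−A)/(4σ)]^(1/4) = [436.2×0.89/(4×5.67×10⁻⁸)]^(1/4) = 203.4 K.
ΔT = T_surf − T_eq = 303 − 203.4.

ΔT ≈ 99.6 K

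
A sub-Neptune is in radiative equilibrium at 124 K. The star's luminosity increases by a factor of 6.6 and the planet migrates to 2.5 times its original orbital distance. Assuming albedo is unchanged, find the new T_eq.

T_eq ∝ L^(1/4) · d^(−1/2).
T′ = 124 × 6.6^(1/4) / 2.5^(1/2) = 126 K.

T_eq ≈ 126 K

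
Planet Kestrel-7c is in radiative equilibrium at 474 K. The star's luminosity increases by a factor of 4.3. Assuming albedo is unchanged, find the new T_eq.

T_eq ≈ 683 K

T_eq ∝ L^(1/4) · d^(−1/2).
T′ = 474 × 4.3^(1/4) = 683 K.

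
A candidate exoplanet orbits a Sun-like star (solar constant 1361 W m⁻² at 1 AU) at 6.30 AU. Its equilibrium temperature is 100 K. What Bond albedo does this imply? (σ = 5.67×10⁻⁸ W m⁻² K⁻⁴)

A ≈ 0.34

Flux at 6.30 AU: S = 1361/6.30² = 34.3 W m⁻².
From T_eq⁴ = S(1−A)/(4σ): 1−A = 4σT_eq⁴/S.
1−A = 4 × 5.67×10⁻⁸ × (100)⁴ / 34.3 = 0.661.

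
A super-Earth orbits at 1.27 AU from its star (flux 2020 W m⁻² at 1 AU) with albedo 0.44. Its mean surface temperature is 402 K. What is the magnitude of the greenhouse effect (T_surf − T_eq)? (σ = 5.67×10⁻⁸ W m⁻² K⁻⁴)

ΔT ≈ 166.2 K

S = 2020/1.27² = 1252 W m⁻².
T_eq = [S(1−A)/(4σ)]^(1/4) = [1252×0.56/(4×5.67×10⁻⁸)]^(1/4) = 235.8 K.
ΔT = T_surf − T_eq = 402 − 235.8.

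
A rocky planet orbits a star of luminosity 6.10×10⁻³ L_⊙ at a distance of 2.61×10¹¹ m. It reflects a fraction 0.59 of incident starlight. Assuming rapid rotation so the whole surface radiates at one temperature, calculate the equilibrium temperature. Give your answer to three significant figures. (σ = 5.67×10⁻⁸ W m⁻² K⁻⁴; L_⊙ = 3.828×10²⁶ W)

T_eq ≈ 47.1 K

L = 6.10×10⁻³ × 3.828×10²⁶ = 2.34×10²⁴ W.
Flux: S = L/(4πd²) = 2.34×10²⁴/(4π×(2.61×10¹¹)²) = 2.73 W m⁻².
Energy balance: absorbed = emitted ⇒ πR²·S(1−A) = 4πR²·σT_eq⁴, so T_eq⁴ = S(1−A)/(4σ).
T_eq = [2.73 × 0.41 / (4 × 5.67×10⁻⁸)]^(1/4) = (4.93×10⁶)^(1/4) = 47.1 K.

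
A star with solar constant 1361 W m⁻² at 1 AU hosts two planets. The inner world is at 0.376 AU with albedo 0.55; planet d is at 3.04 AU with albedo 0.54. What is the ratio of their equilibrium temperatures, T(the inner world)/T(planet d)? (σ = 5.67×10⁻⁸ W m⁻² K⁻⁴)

T_eq = [S₀(1−A)/(4σd²)]^(1/4), so T ∝ (1−A)^(1/4) / √d.
T₁ = [1361×0.45/(4×5.67×10⁻⁸×0.376²)]^(1/4) = 371.76 K.
T₂ = [1361×0.46/(4×5.67×10⁻⁸×3.04²)]^(1/4) = 131.46 K.

T₁/T₂ ≈ 2.828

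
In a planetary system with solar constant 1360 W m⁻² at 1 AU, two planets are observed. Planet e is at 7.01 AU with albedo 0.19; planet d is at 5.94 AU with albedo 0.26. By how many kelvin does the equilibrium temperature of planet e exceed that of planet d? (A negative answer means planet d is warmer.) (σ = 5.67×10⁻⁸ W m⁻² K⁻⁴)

T_eq = [S₀(1−A)/(4σd²)]^(1/4), so T ∝ (1−A)^(1/4) / √d.
T₁ = [1360×0.81/(4×5.67×10⁻⁸×7.01²)]^(1/4) = 99.71 K.
T₂ = [1360×0.74/(4×5.67×10⁻⁸×5.94²)]^(1/4) = 105.90 K.

ΔT ≈ -6.2 K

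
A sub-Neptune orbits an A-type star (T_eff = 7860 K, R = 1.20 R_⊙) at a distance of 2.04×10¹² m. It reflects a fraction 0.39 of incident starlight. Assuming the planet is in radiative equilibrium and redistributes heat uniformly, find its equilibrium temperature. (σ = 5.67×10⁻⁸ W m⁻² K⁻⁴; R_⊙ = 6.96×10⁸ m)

R_⋆ = 1.20 × 6.96×10⁸ = 8.35×10⁸ m.
L = 4πR_⋆²σT_⋆⁴ = 4π(8.35×10⁸)² × 5.67×10⁻⁸ × (7860)⁴ = 1.90×10²⁷ W.
S = L/(4πd²) = 36.3 W m⁻².
Energy balance: absorbed = emitted ⇒ πR²·S(1−A) = 4πR²·σT_eq⁴, so T_eq⁴ = S(1−A)/(4σ).
T_eq = [36.3 × 0.61 / (4 × 5.67×10⁻⁸)]^(1/4) = (9.76×10⁷)^(1/4) = 99.4 K.

T_eq ≈ 99.4 K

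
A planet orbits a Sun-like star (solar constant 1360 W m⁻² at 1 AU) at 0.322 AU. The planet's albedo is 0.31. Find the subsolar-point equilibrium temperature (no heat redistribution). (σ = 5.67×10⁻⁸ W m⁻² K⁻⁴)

T_ss ≈ 632 K

Flux at 0.322 AU: S = 1360/0.322² = 1.31×10⁴ W m⁻².
At the subsolar point the surface absorbs S(1−A) and emits σT⁴ per unit area — no factor of 4, since only the local patch is in balance.
T = [1.31×10⁴ × 0.69 / 5.67×10⁻⁸]^(1/4) = (1.60×10¹¹)^(1/4) = 632 K.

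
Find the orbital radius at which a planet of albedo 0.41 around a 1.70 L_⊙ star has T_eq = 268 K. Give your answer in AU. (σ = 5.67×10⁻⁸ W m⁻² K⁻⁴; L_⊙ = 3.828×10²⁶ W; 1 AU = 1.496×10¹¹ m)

d ≈ 1.08 AU

L = 1.70 × 3.828×10²⁶ = 6.51×10²⁶ W.
From T_eq⁴ = L(1−A)/(16πσd²): d = √[L(1−A)/(16πσT_eq⁴)].
d = √[6.51×10²⁶ × 0.59 / (16π × 5.67×10⁻⁸ × (268)⁴)] = 1.62×10¹¹ m = 1.08 AU.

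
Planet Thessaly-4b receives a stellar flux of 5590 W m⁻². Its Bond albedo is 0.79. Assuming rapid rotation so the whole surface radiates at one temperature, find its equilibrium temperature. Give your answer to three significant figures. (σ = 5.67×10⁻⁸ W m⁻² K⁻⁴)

Energy balance: absorbed = emitted ⇒ πR²·S(1−A) = 4πR²·σT_eq⁴, so T_eq⁴ = S(1−A)/(4σ).
T_eq = [5590 × 0.21 / (4 × 5.67×10⁻⁸)]^(1/4) = (5.18×10⁹)^(1/4) = 268 K.

T_eq ≈ 268 K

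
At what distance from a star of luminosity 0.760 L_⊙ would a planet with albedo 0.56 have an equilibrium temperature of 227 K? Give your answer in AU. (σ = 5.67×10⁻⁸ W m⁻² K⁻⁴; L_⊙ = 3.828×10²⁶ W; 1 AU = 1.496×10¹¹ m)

d ≈ 0.869 AU

L = 0.760 × 3.828×10²⁶ = 2.91×10²⁶ W.
From T_eq⁴ = L(1−A)/(16πσd²): d = √[L(1−A)/(16πσT_eq⁴)].
d = √[2.91×10²⁶ × 0.44 / (16π × 5.67×10⁻⁸ × (227)⁴)] = 1.30×10¹¹ m = 0.869 AU.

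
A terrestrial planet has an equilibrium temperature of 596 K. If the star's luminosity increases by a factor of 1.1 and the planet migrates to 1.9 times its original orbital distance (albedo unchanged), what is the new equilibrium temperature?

T_eq ≈ 443 K

T_eq ∝ L^(1/4) · d^(−1/2).
T′ = 596 × 1.1^(1/4) / 1.9^(1/2) = 443 K.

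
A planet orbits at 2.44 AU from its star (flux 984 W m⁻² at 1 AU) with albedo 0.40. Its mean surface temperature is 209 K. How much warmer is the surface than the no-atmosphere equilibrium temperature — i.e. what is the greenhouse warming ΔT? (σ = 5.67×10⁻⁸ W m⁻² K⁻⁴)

ΔT ≈ 64.4 K

S = 984/2.44² = 165.3 W m⁻².
T_eq = [S(1−A)/(4σ)]^(1/4) = [165.3×0.60/(4×5.67×10⁻⁸)]^(1/4) = 144.6 K.
ΔT = T_surf − T_eq = 209 − 144.6.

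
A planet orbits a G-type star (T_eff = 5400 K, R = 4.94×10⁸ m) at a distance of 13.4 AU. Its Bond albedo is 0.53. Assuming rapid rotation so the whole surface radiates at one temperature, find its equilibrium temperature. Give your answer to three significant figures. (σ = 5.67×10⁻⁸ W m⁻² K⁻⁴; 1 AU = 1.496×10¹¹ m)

d = 13.4 AU = 2.00×10¹² m.
L = 4πR_⋆²σT_⋆⁴ = 4π(4.94×10⁸)² × 5.67×10⁻⁸ × (5400)⁴ = 1.48×10²⁶ W.
S = L/(4πd²) = 2.93 W m⁻².
Energy balance: absorbed = emitted ⇒ πR²·S(1−A) = 4πR²·σT_eq⁴, so T_eq⁴ = S(1−A)/(4σ).
T_eq = [2.93 × 0.47 / (4 × 5.67×10⁻⁸)]^(1/4) = (6.07×10⁶)^(1/4) = 49.6 K.

T_eq ≈ 49.6 K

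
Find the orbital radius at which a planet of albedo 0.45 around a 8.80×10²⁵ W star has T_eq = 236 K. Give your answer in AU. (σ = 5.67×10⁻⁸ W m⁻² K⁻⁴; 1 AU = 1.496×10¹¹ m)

From T_eq⁴ = L(1−A)/(16πσd²): d = √[L(1−A)/(16πσT_eq⁴)].
d = √[8.80×10²⁵ × 0.55 / (16π × 5.67×10⁻⁸ × (236)⁴)] = 7.40×10¹⁰ m = 0.495 AU.

d ≈ 0.495 AU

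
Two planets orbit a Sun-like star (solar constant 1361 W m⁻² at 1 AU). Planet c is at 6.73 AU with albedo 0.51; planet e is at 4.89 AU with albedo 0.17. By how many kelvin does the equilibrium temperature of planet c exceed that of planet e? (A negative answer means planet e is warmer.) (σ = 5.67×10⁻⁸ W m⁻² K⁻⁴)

ΔT ≈ -30.4 K

T_eq = [S₀(1−A)/(4σd²)]^(1/4), so T ∝ (1−A)^(1/4) / √d.
T₁ = [1361×0.49/(4×5.67×10⁻⁸×6.73²)]^(1/4) = 89.76 K.
T₂ = [1361×0.83/(4×5.67×10⁻⁸×4.89²)]^(1/4) = 120.13 K.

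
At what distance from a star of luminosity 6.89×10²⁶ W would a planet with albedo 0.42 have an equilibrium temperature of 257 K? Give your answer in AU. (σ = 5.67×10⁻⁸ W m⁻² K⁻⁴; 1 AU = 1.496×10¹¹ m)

d ≈ 1.20 AU

From T_eq⁴ = L(1−A)/(16πσd²): d = √[L(1−A)/(16πσT_eq⁴)].
d = √[6.89×10²⁶ × 0.58 / (16π × 5.67×10⁻⁸ × (257)⁴)] = 1.79×10¹¹ m = 1.20 AU.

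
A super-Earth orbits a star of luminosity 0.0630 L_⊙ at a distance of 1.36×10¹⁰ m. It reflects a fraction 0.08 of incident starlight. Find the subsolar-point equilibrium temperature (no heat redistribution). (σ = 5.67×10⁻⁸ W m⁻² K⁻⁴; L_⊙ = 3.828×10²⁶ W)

L = 0.0630 × 3.828×10²⁶ = 2.41×10²⁵ W.
Flux: S = L/(4πd²) = 2.41×10²⁵/(4π×(1.36×10¹⁰)²) = 1.04×10⁴ W m⁻².
At the subsolar point the surface absorbs S(1−A) and emits σT⁴ per unit area — no factor of 4, since only the local patch is in balance.
T = [1.04×10⁴ × 0.92 / 5.67×10⁻⁸]^(1/4) = (1.68×10¹¹)^(1/4) = 641 K.

T_ss ≈ 641 K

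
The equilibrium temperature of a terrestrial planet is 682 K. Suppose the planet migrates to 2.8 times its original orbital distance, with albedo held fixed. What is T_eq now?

T_eq ≈ 408 K

T_eq ∝ L^(1/4) · d^(−1/2).
T′ = 682 / 2.8^(1/2) = 408 K.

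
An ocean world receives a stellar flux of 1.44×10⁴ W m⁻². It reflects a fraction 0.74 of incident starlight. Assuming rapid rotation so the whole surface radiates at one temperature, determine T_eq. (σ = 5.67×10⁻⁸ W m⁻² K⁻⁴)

Energy balance: absorbed = emitted ⇒ πR²·S(1−A) = 4πR²·σT_eq⁴, so T_eq⁴ = S(1−A)/(4σ).
T_eq = [1.44×10⁴ × 0.26 / (4 × 5.67×10⁻⁸)]^(1/4) = (1.65×10¹⁰)^(1/4) = 358 K.

T_eq ≈ 358 K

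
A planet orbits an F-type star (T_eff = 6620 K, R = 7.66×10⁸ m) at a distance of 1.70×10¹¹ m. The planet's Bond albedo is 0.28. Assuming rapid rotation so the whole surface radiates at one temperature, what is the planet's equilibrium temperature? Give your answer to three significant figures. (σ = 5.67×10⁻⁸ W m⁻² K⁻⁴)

T_eq ≈ 289 K

L = 4πR_⋆²σT_⋆⁴ = 4π(7.66×10⁸)² × 5.67×10⁻⁸ × (6620)⁴ = 8.03×10²⁶ W.
S = L/(4πd²) = 2210 W m⁻².
Energy balance: absorbed = emitted ⇒ πR²·S(1−A) = 4πR²·σT_eq⁴, so T_eq⁴ = S(1−A)/(4σ).
T_eq = [2210 × 0.72 / (4 × 5.67×10⁻⁸)]^(1/4) = (7.02×10⁹)^(1/4) = 289 K.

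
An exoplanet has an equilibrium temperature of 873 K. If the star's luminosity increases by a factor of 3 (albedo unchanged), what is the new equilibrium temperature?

T_eq ∝ L^(1/4) · d^(−1/2).
T′ = 873 × 3^(1/4) = 1150 K.

T_eq ≈ 1150 K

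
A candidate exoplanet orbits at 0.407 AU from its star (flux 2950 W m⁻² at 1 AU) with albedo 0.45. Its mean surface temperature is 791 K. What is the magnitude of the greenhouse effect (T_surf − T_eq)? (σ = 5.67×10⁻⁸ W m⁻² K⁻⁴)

ΔT ≈ 335.1 K

S = 2950/0.407² = 1.781×10⁴ W m⁻².
T_eq = [S(1−A)/(4σ)]^(1/4) = [1.781×10⁴×0.55/(4×5.67×10⁻⁸)]^(1/4) = 455.9 K.
ΔT = T_surf − T_eq = 791 − 455.9.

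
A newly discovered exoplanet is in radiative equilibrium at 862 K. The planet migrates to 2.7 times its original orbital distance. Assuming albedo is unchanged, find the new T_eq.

T_eq ∝ L^(1/4) · d^(−1/2).
T′ = 862 / 2.7^(1/2) = 525 K.

T_eq ≈ 525 K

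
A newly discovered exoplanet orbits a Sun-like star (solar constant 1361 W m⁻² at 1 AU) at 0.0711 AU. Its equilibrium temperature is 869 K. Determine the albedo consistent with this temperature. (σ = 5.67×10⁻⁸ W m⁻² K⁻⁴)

A ≈ 0.52

Flux at 0.0711 AU: S = 1361/0.0711² = 2.69×10⁵ W m⁻².
From T_eq⁴ = S(1−A)/(4σ): 1−A = 4σT_eq⁴/S.
1−A = 4 × 5.67×10⁻⁸ × (869)⁴ / 2.69×10⁵ = 0.480.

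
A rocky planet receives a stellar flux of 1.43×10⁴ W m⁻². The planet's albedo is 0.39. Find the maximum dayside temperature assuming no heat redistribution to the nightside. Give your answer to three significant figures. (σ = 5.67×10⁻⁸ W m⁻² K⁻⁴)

T_ss ≈ 626 K

With no redistribution each surface element balances locally: S(1−A) = σT⁴.
T = [1.43×10⁴ × 0.61 / 5.67×10⁻⁸]^(1/4) = (1.54×10¹¹)^(1/4) = 626 K.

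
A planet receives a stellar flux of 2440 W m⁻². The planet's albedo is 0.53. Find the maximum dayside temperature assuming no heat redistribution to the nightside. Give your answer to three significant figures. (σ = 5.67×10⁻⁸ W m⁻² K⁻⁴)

T_ss ≈ 377 K

With no redistribution each surface element balances locally: S(1−A) = σT⁴.
T = [2440 × 0.47 / 5.67×10⁻⁸]^(1/4) = (2.02×10¹⁰)^(1/4) = 377 K.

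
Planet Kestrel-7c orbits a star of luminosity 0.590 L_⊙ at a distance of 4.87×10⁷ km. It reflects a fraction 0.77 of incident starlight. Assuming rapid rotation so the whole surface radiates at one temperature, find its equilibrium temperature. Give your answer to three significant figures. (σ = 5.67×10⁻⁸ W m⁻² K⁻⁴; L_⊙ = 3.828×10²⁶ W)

T_eq ≈ 296 K

d = 4.87×10⁷ km = 4.87×10¹⁰ m.
L = 0.590 × 3.828×10²⁶ = 2.26×10²⁶ W.
Flux: S = L/(4πd²) = 2.26×10²⁶/(4π×(4.87×10¹⁰)²) = 7580 W m⁻².
Energy balance: absorbed = emitted ⇒ πR²·S(1−A) = 4πR²·σT_eq⁴, so T_eq⁴ = S(1−A)/(4σ).
T_eq = [7580 × 0.23 / (4 × 5.67×10⁻⁸)]^(1/4) = (7.68×10⁹)^(1/4) = 296 K.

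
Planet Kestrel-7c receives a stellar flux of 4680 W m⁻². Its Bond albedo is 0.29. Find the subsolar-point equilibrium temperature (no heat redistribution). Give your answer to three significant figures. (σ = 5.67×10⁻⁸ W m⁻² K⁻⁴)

T_ss ≈ 492 K

At the subsolar point the surface absorbs S(1−A) and emits σT⁴ per unit area — no factor of 4, since only the local patch is in balance.
T = [4680 × 0.71 / 5.67×10⁻⁸]^(1/4) = (5.86×10¹⁰)^(1/4) = 492 K.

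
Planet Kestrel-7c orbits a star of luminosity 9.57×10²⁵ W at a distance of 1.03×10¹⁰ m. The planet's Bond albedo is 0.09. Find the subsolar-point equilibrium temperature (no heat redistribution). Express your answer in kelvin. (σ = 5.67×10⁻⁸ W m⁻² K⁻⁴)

T_ss ≈ 1040 K

Flux: S = L/(4πd²) = 9.57×10²⁵/(4π×(1.03×10¹⁰)²) = 7.18×10⁴ W m⁻².
At the subsolar point the surface absorbs S(1−A) and emits σT⁴ per unit area — no factor of 4, since only the local patch is in balance.
T = [7.18×10⁴ × 0.91 / 5.67×10⁻⁸]^(1/4) = (1.15×10¹²)^(1/4) = 1040 K.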